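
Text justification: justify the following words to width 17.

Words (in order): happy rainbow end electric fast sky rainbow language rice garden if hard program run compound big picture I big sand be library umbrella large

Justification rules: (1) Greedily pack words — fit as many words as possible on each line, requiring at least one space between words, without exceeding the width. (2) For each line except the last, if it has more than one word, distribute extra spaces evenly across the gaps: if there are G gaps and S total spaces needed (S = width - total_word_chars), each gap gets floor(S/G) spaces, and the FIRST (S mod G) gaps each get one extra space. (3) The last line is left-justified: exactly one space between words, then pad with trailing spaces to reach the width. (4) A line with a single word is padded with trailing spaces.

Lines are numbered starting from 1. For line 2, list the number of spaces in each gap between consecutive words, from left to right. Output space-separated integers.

Line 1: ['happy', 'rainbow', 'end'] (min_width=17, slack=0)
Line 2: ['electric', 'fast', 'sky'] (min_width=17, slack=0)
Line 3: ['rainbow', 'language'] (min_width=16, slack=1)
Line 4: ['rice', 'garden', 'if'] (min_width=14, slack=3)
Line 5: ['hard', 'program', 'run'] (min_width=16, slack=1)
Line 6: ['compound', 'big'] (min_width=12, slack=5)
Line 7: ['picture', 'I', 'big'] (min_width=13, slack=4)
Line 8: ['sand', 'be', 'library'] (min_width=15, slack=2)
Line 9: ['umbrella', 'large'] (min_width=14, slack=3)

Answer: 1 1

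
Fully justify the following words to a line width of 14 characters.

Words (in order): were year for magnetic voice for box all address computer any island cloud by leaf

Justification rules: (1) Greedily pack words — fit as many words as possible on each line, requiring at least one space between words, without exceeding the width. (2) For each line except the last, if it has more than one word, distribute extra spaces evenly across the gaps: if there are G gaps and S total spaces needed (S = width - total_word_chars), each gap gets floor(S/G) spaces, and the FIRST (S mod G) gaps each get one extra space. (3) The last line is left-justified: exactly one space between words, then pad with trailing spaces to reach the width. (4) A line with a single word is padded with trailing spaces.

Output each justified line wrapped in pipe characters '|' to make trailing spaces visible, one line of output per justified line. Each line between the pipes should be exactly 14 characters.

Answer: |were  year for|
|magnetic voice|
|for   box  all|
|address       |
|computer   any|
|island   cloud|
|by leaf       |

Derivation:
Line 1: ['were', 'year', 'for'] (min_width=13, slack=1)
Line 2: ['magnetic', 'voice'] (min_width=14, slack=0)
Line 3: ['for', 'box', 'all'] (min_width=11, slack=3)
Line 4: ['address'] (min_width=7, slack=7)
Line 5: ['computer', 'any'] (min_width=12, slack=2)
Line 6: ['island', 'cloud'] (min_width=12, slack=2)
Line 7: ['by', 'leaf'] (min_width=7, slack=7)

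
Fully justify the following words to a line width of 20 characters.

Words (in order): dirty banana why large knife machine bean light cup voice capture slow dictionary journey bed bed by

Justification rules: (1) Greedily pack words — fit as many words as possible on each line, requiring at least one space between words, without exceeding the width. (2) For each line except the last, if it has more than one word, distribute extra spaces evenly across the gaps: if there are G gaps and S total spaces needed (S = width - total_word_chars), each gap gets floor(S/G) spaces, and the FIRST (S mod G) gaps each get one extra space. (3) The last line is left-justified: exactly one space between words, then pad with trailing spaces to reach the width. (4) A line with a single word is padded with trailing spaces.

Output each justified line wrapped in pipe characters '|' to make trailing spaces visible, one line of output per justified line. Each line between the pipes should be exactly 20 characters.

Line 1: ['dirty', 'banana', 'why'] (min_width=16, slack=4)
Line 2: ['large', 'knife', 'machine'] (min_width=19, slack=1)
Line 3: ['bean', 'light', 'cup', 'voice'] (min_width=20, slack=0)
Line 4: ['capture', 'slow'] (min_width=12, slack=8)
Line 5: ['dictionary', 'journey'] (min_width=18, slack=2)
Line 6: ['bed', 'bed', 'by'] (min_width=10, slack=10)

Answer: |dirty   banana   why|
|large  knife machine|
|bean light cup voice|
|capture         slow|
|dictionary   journey|
|bed bed by          |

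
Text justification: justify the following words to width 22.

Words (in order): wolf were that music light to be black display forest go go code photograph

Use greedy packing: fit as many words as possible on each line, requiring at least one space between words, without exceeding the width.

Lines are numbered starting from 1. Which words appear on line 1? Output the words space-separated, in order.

Line 1: ['wolf', 'were', 'that', 'music'] (min_width=20, slack=2)
Line 2: ['light', 'to', 'be', 'black'] (min_width=17, slack=5)
Line 3: ['display', 'forest', 'go', 'go'] (min_width=20, slack=2)
Line 4: ['code', 'photograph'] (min_width=15, slack=7)

Answer: wolf were that music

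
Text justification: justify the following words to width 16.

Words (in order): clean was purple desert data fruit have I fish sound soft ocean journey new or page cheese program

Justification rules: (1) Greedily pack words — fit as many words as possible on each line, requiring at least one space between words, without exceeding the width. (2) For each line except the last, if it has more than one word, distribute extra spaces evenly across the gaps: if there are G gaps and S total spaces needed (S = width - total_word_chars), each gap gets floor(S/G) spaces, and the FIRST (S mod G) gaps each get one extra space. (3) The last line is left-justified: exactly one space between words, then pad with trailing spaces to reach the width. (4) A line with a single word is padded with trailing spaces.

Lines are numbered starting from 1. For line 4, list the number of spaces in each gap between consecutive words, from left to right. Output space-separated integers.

Answer: 2 1

Derivation:
Line 1: ['clean', 'was', 'purple'] (min_width=16, slack=0)
Line 2: ['desert', 'data'] (min_width=11, slack=5)
Line 3: ['fruit', 'have', 'I'] (min_width=12, slack=4)
Line 4: ['fish', 'sound', 'soft'] (min_width=15, slack=1)
Line 5: ['ocean', 'journey'] (min_width=13, slack=3)
Line 6: ['new', 'or', 'page'] (min_width=11, slack=5)
Line 7: ['cheese', 'program'] (min_width=14, slack=2)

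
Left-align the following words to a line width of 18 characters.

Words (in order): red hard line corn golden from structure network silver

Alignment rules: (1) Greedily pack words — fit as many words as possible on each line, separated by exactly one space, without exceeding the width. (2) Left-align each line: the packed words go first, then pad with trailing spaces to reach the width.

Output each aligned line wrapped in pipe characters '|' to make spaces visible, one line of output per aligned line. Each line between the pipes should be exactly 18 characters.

Line 1: ['red', 'hard', 'line', 'corn'] (min_width=18, slack=0)
Line 2: ['golden', 'from'] (min_width=11, slack=7)
Line 3: ['structure', 'network'] (min_width=17, slack=1)
Line 4: ['silver'] (min_width=6, slack=12)

Answer: |red hard line corn|
|golden from       |
|structure network |
|silver            |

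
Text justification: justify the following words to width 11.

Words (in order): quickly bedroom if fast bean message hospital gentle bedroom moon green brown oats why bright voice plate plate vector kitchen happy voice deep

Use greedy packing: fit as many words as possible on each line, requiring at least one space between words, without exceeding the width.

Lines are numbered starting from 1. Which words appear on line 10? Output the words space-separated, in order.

Answer: why bright

Derivation:
Line 1: ['quickly'] (min_width=7, slack=4)
Line 2: ['bedroom', 'if'] (min_width=10, slack=1)
Line 3: ['fast', 'bean'] (min_width=9, slack=2)
Line 4: ['message'] (min_width=7, slack=4)
Line 5: ['hospital'] (min_width=8, slack=3)
Line 6: ['gentle'] (min_width=6, slack=5)
Line 7: ['bedroom'] (min_width=7, slack=4)
Line 8: ['moon', 'green'] (min_width=10, slack=1)
Line 9: ['brown', 'oats'] (min_width=10, slack=1)
Line 10: ['why', 'bright'] (min_width=10, slack=1)
Line 11: ['voice', 'plate'] (min_width=11, slack=0)
Line 12: ['plate'] (min_width=5, slack=6)
Line 13: ['vector'] (min_width=6, slack=5)
Line 14: ['kitchen'] (min_width=7, slack=4)
Line 15: ['happy', 'voice'] (min_width=11, slack=0)
Line 16: ['deep'] (min_width=4, slack=7)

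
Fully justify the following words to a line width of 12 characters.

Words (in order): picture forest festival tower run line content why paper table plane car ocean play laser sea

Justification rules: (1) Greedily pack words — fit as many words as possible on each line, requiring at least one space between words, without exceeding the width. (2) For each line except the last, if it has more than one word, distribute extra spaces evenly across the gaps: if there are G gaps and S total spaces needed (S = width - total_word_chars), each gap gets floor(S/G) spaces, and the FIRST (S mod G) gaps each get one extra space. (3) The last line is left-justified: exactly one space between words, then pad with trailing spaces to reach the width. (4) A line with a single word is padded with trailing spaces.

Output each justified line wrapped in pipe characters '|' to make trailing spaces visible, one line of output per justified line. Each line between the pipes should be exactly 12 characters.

Line 1: ['picture'] (min_width=7, slack=5)
Line 2: ['forest'] (min_width=6, slack=6)
Line 3: ['festival'] (min_width=8, slack=4)
Line 4: ['tower', 'run'] (min_width=9, slack=3)
Line 5: ['line', 'content'] (min_width=12, slack=0)
Line 6: ['why', 'paper'] (min_width=9, slack=3)
Line 7: ['table', 'plane'] (min_width=11, slack=1)
Line 8: ['car', 'ocean'] (min_width=9, slack=3)
Line 9: ['play', 'laser'] (min_width=10, slack=2)
Line 10: ['sea'] (min_width=3, slack=9)

Answer: |picture     |
|forest      |
|festival    |
|tower    run|
|line content|
|why    paper|
|table  plane|
|car    ocean|
|play   laser|
|sea         |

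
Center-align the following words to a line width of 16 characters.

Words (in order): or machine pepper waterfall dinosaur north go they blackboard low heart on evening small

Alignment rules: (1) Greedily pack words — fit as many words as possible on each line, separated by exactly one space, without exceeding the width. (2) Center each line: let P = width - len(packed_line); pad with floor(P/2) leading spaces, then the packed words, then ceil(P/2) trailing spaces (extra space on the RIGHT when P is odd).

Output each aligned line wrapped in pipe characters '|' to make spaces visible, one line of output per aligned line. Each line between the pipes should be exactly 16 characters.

Line 1: ['or', 'machine'] (min_width=10, slack=6)
Line 2: ['pepper', 'waterfall'] (min_width=16, slack=0)
Line 3: ['dinosaur', 'north'] (min_width=14, slack=2)
Line 4: ['go', 'they'] (min_width=7, slack=9)
Line 5: ['blackboard', 'low'] (min_width=14, slack=2)
Line 6: ['heart', 'on', 'evening'] (min_width=16, slack=0)
Line 7: ['small'] (min_width=5, slack=11)

Answer: |   or machine   |
|pepper waterfall|
| dinosaur north |
|    go they     |
| blackboard low |
|heart on evening|
|     small      |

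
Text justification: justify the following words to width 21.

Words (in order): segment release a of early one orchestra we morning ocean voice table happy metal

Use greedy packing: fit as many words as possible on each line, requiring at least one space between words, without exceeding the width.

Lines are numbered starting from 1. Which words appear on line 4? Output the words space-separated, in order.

Answer: voice table happy

Derivation:
Line 1: ['segment', 'release', 'a', 'of'] (min_width=20, slack=1)
Line 2: ['early', 'one', 'orchestra'] (min_width=19, slack=2)
Line 3: ['we', 'morning', 'ocean'] (min_width=16, slack=5)
Line 4: ['voice', 'table', 'happy'] (min_width=17, slack=4)
Line 5: ['metal'] (min_width=5, slack=16)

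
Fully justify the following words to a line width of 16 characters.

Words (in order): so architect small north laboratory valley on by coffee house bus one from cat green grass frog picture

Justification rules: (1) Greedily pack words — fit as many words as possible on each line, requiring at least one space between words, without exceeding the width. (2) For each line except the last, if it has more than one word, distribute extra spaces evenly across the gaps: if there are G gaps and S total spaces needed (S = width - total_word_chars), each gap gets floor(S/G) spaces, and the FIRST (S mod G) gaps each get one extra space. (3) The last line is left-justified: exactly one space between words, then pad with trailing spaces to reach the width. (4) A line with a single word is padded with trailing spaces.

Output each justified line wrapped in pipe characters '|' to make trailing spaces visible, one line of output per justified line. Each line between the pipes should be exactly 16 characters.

Answer: |so     architect|
|small      north|
|laboratory      |
|valley   on   by|
|coffee house bus|
|one   from   cat|
|green grass frog|
|picture         |

Derivation:
Line 1: ['so', 'architect'] (min_width=12, slack=4)
Line 2: ['small', 'north'] (min_width=11, slack=5)
Line 3: ['laboratory'] (min_width=10, slack=6)
Line 4: ['valley', 'on', 'by'] (min_width=12, slack=4)
Line 5: ['coffee', 'house', 'bus'] (min_width=16, slack=0)
Line 6: ['one', 'from', 'cat'] (min_width=12, slack=4)
Line 7: ['green', 'grass', 'frog'] (min_width=16, slack=0)
Line 8: ['picture'] (min_width=7, slack=9)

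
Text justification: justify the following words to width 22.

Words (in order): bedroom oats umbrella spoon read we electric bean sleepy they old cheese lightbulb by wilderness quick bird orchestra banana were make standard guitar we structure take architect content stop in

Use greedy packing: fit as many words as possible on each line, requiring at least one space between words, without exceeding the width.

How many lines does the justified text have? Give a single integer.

Answer: 10

Derivation:
Line 1: ['bedroom', 'oats', 'umbrella'] (min_width=21, slack=1)
Line 2: ['spoon', 'read', 'we', 'electric'] (min_width=22, slack=0)
Line 3: ['bean', 'sleepy', 'they', 'old'] (min_width=20, slack=2)
Line 4: ['cheese', 'lightbulb', 'by'] (min_width=19, slack=3)
Line 5: ['wilderness', 'quick', 'bird'] (min_width=21, slack=1)
Line 6: ['orchestra', 'banana', 'were'] (min_width=21, slack=1)
Line 7: ['make', 'standard', 'guitar'] (min_width=20, slack=2)
Line 8: ['we', 'structure', 'take'] (min_width=17, slack=5)
Line 9: ['architect', 'content', 'stop'] (min_width=22, slack=0)
Line 10: ['in'] (min_width=2, slack=20)
Total lines: 10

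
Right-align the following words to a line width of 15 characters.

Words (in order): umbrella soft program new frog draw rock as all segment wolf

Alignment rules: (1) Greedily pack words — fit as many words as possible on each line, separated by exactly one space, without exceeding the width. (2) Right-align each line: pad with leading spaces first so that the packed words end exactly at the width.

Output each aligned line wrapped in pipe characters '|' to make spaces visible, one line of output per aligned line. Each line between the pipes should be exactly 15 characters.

Line 1: ['umbrella', 'soft'] (min_width=13, slack=2)
Line 2: ['program', 'new'] (min_width=11, slack=4)
Line 3: ['frog', 'draw', 'rock'] (min_width=14, slack=1)
Line 4: ['as', 'all', 'segment'] (min_width=14, slack=1)
Line 5: ['wolf'] (min_width=4, slack=11)

Answer: |  umbrella soft|
|    program new|
| frog draw rock|
| as all segment|
|           wolf|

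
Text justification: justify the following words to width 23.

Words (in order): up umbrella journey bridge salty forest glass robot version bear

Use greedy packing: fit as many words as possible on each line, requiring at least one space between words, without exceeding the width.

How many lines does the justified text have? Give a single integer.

Answer: 4

Derivation:
Line 1: ['up', 'umbrella', 'journey'] (min_width=19, slack=4)
Line 2: ['bridge', 'salty', 'forest'] (min_width=19, slack=4)
Line 3: ['glass', 'robot', 'version'] (min_width=19, slack=4)
Line 4: ['bear'] (min_width=4, slack=19)
Total lines: 4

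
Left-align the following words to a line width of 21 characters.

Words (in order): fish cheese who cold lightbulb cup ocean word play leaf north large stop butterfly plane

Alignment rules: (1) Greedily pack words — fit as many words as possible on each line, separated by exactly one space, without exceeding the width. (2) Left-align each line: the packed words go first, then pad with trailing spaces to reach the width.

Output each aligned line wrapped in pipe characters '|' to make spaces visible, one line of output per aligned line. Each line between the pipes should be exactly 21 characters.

Line 1: ['fish', 'cheese', 'who', 'cold'] (min_width=20, slack=1)
Line 2: ['lightbulb', 'cup', 'ocean'] (min_width=19, slack=2)
Line 3: ['word', 'play', 'leaf', 'north'] (min_width=20, slack=1)
Line 4: ['large', 'stop', 'butterfly'] (min_width=20, slack=1)
Line 5: ['plane'] (min_width=5, slack=16)

Answer: |fish cheese who cold |
|lightbulb cup ocean  |
|word play leaf north |
|large stop butterfly |
|plane                |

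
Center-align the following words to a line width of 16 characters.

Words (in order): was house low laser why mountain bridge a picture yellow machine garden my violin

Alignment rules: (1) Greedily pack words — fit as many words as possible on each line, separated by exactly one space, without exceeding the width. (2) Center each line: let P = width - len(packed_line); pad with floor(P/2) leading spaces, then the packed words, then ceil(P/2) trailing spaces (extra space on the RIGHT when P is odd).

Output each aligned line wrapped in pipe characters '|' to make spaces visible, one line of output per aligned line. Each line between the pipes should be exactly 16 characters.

Line 1: ['was', 'house', 'low'] (min_width=13, slack=3)
Line 2: ['laser', 'why'] (min_width=9, slack=7)
Line 3: ['mountain', 'bridge'] (min_width=15, slack=1)
Line 4: ['a', 'picture', 'yellow'] (min_width=16, slack=0)
Line 5: ['machine', 'garden'] (min_width=14, slack=2)
Line 6: ['my', 'violin'] (min_width=9, slack=7)

Answer: | was house low  |
|   laser why    |
|mountain bridge |
|a picture yellow|
| machine garden |
|   my violin    |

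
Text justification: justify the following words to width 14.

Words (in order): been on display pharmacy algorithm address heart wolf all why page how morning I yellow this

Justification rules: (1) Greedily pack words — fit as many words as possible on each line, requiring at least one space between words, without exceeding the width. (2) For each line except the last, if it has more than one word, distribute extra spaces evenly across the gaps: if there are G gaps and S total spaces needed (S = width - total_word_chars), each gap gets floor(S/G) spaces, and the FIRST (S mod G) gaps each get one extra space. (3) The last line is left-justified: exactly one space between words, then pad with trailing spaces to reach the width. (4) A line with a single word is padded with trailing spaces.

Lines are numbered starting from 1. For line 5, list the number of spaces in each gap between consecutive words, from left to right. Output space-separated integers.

Answer: 2

Derivation:
Line 1: ['been', 'on'] (min_width=7, slack=7)
Line 2: ['display'] (min_width=7, slack=7)
Line 3: ['pharmacy'] (min_width=8, slack=6)
Line 4: ['algorithm'] (min_width=9, slack=5)
Line 5: ['address', 'heart'] (min_width=13, slack=1)
Line 6: ['wolf', 'all', 'why'] (min_width=12, slack=2)
Line 7: ['page', 'how'] (min_width=8, slack=6)
Line 8: ['morning', 'I'] (min_width=9, slack=5)
Line 9: ['yellow', 'this'] (min_width=11, slack=3)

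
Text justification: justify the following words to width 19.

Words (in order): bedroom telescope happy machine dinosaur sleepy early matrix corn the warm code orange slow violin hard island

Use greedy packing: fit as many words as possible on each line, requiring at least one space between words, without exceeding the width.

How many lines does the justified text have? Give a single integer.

Line 1: ['bedroom', 'telescope'] (min_width=17, slack=2)
Line 2: ['happy', 'machine'] (min_width=13, slack=6)
Line 3: ['dinosaur', 'sleepy'] (min_width=15, slack=4)
Line 4: ['early', 'matrix', 'corn'] (min_width=17, slack=2)
Line 5: ['the', 'warm', 'code'] (min_width=13, slack=6)
Line 6: ['orange', 'slow', 'violin'] (min_width=18, slack=1)
Line 7: ['hard', 'island'] (min_width=11, slack=8)
Total lines: 7

Answer: 7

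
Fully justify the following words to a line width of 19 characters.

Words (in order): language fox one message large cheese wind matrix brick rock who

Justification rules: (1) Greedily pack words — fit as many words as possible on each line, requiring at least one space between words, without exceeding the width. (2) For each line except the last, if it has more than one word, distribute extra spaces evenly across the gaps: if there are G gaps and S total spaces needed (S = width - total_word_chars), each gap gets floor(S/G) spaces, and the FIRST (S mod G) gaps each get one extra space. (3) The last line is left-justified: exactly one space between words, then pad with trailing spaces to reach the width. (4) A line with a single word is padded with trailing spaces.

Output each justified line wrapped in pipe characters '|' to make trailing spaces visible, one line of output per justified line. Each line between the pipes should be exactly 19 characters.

Answer: |language   fox  one|
|message       large|
|cheese  wind matrix|
|brick rock who     |

Derivation:
Line 1: ['language', 'fox', 'one'] (min_width=16, slack=3)
Line 2: ['message', 'large'] (min_width=13, slack=6)
Line 3: ['cheese', 'wind', 'matrix'] (min_width=18, slack=1)
Line 4: ['brick', 'rock', 'who'] (min_width=14, slack=5)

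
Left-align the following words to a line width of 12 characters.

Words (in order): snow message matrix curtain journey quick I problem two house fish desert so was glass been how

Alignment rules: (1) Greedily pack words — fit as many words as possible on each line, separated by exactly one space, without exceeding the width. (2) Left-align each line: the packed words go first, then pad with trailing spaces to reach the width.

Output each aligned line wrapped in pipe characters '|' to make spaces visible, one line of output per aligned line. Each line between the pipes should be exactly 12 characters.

Answer: |snow message|
|matrix      |
|curtain     |
|journey     |
|quick I     |
|problem two |
|house fish  |
|desert so   |
|was glass   |
|been how    |

Derivation:
Line 1: ['snow', 'message'] (min_width=12, slack=0)
Line 2: ['matrix'] (min_width=6, slack=6)
Line 3: ['curtain'] (min_width=7, slack=5)
Line 4: ['journey'] (min_width=7, slack=5)
Line 5: ['quick', 'I'] (min_width=7, slack=5)
Line 6: ['problem', 'two'] (min_width=11, slack=1)
Line 7: ['house', 'fish'] (min_width=10, slack=2)
Line 8: ['desert', 'so'] (min_width=9, slack=3)
Line 9: ['was', 'glass'] (min_width=9, slack=3)
Line 10: ['been', 'how'] (min_width=8, slack=4)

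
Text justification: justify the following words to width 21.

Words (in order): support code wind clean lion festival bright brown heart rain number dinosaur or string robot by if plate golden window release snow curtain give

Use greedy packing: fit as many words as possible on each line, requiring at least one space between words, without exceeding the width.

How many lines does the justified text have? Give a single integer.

Line 1: ['support', 'code', 'wind'] (min_width=17, slack=4)
Line 2: ['clean', 'lion', 'festival'] (min_width=19, slack=2)
Line 3: ['bright', 'brown', 'heart'] (min_width=18, slack=3)
Line 4: ['rain', 'number', 'dinosaur'] (min_width=20, slack=1)
Line 5: ['or', 'string', 'robot', 'by', 'if'] (min_width=21, slack=0)
Line 6: ['plate', 'golden', 'window'] (min_width=19, slack=2)
Line 7: ['release', 'snow', 'curtain'] (min_width=20, slack=1)
Line 8: ['give'] (min_width=4, slack=17)
Total lines: 8

Answer: 8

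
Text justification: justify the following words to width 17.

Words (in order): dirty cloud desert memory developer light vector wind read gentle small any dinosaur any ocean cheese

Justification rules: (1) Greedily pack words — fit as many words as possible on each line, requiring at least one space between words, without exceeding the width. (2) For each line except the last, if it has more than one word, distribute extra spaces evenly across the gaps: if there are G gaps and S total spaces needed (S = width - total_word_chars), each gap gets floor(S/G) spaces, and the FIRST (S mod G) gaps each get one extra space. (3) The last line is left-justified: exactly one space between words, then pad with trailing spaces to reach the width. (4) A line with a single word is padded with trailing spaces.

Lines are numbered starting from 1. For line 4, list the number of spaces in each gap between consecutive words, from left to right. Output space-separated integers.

Line 1: ['dirty', 'cloud'] (min_width=11, slack=6)
Line 2: ['desert', 'memory'] (min_width=13, slack=4)
Line 3: ['developer', 'light'] (min_width=15, slack=2)
Line 4: ['vector', 'wind', 'read'] (min_width=16, slack=1)
Line 5: ['gentle', 'small', 'any'] (min_width=16, slack=1)
Line 6: ['dinosaur', 'any'] (min_width=12, slack=5)
Line 7: ['ocean', 'cheese'] (min_width=12, slack=5)

Answer: 2 1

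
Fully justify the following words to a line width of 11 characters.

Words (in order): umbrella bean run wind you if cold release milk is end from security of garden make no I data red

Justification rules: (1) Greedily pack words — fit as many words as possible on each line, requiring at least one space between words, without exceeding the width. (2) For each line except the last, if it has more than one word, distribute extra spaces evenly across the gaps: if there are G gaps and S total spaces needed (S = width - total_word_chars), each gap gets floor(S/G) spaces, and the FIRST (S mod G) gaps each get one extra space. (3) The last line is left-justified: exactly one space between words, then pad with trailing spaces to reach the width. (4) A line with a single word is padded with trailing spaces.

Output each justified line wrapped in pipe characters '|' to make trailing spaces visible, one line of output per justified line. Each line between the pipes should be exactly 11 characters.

Line 1: ['umbrella'] (min_width=8, slack=3)
Line 2: ['bean', 'run'] (min_width=8, slack=3)
Line 3: ['wind', 'you', 'if'] (min_width=11, slack=0)
Line 4: ['cold'] (min_width=4, slack=7)
Line 5: ['release'] (min_width=7, slack=4)
Line 6: ['milk', 'is', 'end'] (min_width=11, slack=0)
Line 7: ['from'] (min_width=4, slack=7)
Line 8: ['security', 'of'] (min_width=11, slack=0)
Line 9: ['garden', 'make'] (min_width=11, slack=0)
Line 10: ['no', 'I', 'data'] (min_width=9, slack=2)
Line 11: ['red'] (min_width=3, slack=8)

Answer: |umbrella   |
|bean    run|
|wind you if|
|cold       |
|release    |
|milk is end|
|from       |
|security of|
|garden make|
|no  I  data|
|red        |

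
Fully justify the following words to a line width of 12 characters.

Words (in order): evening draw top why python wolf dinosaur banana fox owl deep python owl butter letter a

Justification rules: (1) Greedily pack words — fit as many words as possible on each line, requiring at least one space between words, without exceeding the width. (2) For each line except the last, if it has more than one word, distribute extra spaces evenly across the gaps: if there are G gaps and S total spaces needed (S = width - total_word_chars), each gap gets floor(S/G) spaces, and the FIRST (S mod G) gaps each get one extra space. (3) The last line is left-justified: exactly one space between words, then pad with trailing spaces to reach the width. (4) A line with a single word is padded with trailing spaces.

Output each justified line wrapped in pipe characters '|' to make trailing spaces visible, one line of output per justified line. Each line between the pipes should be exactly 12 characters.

Line 1: ['evening', 'draw'] (min_width=12, slack=0)
Line 2: ['top', 'why'] (min_width=7, slack=5)
Line 3: ['python', 'wolf'] (min_width=11, slack=1)
Line 4: ['dinosaur'] (min_width=8, slack=4)
Line 5: ['banana', 'fox'] (min_width=10, slack=2)
Line 6: ['owl', 'deep'] (min_width=8, slack=4)
Line 7: ['python', 'owl'] (min_width=10, slack=2)
Line 8: ['butter'] (min_width=6, slack=6)
Line 9: ['letter', 'a'] (min_width=8, slack=4)

Answer: |evening draw|
|top      why|
|python  wolf|
|dinosaur    |
|banana   fox|
|owl     deep|
|python   owl|
|butter      |
|letter a    |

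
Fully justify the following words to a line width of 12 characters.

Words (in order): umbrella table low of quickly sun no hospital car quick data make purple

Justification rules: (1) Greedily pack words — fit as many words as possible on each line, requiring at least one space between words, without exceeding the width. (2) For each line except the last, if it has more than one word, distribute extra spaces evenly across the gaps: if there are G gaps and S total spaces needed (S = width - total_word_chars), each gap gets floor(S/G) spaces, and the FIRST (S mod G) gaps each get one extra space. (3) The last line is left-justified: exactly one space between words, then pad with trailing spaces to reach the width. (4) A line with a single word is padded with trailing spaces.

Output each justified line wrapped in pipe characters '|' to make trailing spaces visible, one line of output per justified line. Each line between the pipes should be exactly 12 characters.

Answer: |umbrella    |
|table low of|
|quickly  sun|
|no  hospital|
|car    quick|
|data    make|
|purple      |

Derivation:
Line 1: ['umbrella'] (min_width=8, slack=4)
Line 2: ['table', 'low', 'of'] (min_width=12, slack=0)
Line 3: ['quickly', 'sun'] (min_width=11, slack=1)
Line 4: ['no', 'hospital'] (min_width=11, slack=1)
Line 5: ['car', 'quick'] (min_width=9, slack=3)
Line 6: ['data', 'make'] (min_width=9, slack=3)
Line 7: ['purple'] (min_width=6, slack=6)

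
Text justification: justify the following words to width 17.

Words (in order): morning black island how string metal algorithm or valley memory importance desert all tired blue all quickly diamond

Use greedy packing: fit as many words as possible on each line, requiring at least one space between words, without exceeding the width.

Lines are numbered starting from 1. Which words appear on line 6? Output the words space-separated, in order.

Line 1: ['morning', 'black'] (min_width=13, slack=4)
Line 2: ['island', 'how', 'string'] (min_width=17, slack=0)
Line 3: ['metal', 'algorithm'] (min_width=15, slack=2)
Line 4: ['or', 'valley', 'memory'] (min_width=16, slack=1)
Line 5: ['importance', 'desert'] (min_width=17, slack=0)
Line 6: ['all', 'tired', 'blue'] (min_width=14, slack=3)
Line 7: ['all', 'quickly'] (min_width=11, slack=6)
Line 8: ['diamond'] (min_width=7, slack=10)

Answer: all tired blue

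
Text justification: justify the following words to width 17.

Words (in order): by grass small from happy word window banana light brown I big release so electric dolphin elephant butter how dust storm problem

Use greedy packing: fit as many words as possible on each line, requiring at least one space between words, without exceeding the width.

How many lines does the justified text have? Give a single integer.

Line 1: ['by', 'grass', 'small'] (min_width=14, slack=3)
Line 2: ['from', 'happy', 'word'] (min_width=15, slack=2)
Line 3: ['window', 'banana'] (min_width=13, slack=4)
Line 4: ['light', 'brown', 'I', 'big'] (min_width=17, slack=0)
Line 5: ['release', 'so'] (min_width=10, slack=7)
Line 6: ['electric', 'dolphin'] (min_width=16, slack=1)
Line 7: ['elephant', 'butter'] (min_width=15, slack=2)
Line 8: ['how', 'dust', 'storm'] (min_width=14, slack=3)
Line 9: ['problem'] (min_width=7, slack=10)
Total lines: 9

Answer: 9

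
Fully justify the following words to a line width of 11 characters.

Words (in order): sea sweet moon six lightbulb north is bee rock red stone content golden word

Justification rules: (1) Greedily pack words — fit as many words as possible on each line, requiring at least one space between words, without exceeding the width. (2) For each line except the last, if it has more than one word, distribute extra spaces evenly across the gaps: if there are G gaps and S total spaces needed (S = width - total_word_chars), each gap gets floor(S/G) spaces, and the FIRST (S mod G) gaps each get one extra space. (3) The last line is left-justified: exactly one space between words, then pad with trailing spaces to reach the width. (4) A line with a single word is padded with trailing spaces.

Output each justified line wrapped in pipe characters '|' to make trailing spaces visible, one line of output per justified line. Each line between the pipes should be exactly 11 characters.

Answer: |sea   sweet|
|moon    six|
|lightbulb  |
|north    is|
|bee    rock|
|red   stone|
|content    |
|golden word|

Derivation:
Line 1: ['sea', 'sweet'] (min_width=9, slack=2)
Line 2: ['moon', 'six'] (min_width=8, slack=3)
Line 3: ['lightbulb'] (min_width=9, slack=2)
Line 4: ['north', 'is'] (min_width=8, slack=3)
Line 5: ['bee', 'rock'] (min_width=8, slack=3)
Line 6: ['red', 'stone'] (min_width=9, slack=2)
Line 7: ['content'] (min_width=7, slack=4)
Line 8: ['golden', 'word'] (min_width=11, slack=0)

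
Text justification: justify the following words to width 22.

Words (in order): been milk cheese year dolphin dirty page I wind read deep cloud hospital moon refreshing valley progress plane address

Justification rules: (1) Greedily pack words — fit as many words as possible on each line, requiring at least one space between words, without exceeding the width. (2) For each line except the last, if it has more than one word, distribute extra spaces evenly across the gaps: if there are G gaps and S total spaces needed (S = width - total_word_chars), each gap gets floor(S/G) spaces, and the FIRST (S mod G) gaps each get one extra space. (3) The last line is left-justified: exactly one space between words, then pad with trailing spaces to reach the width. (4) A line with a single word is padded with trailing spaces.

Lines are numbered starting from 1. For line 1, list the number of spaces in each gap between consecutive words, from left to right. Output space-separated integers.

Line 1: ['been', 'milk', 'cheese', 'year'] (min_width=21, slack=1)
Line 2: ['dolphin', 'dirty', 'page', 'I'] (min_width=20, slack=2)
Line 3: ['wind', 'read', 'deep', 'cloud'] (min_width=20, slack=2)
Line 4: ['hospital', 'moon'] (min_width=13, slack=9)
Line 5: ['refreshing', 'valley'] (min_width=17, slack=5)
Line 6: ['progress', 'plane', 'address'] (min_width=22, slack=0)

Answer: 2 1 1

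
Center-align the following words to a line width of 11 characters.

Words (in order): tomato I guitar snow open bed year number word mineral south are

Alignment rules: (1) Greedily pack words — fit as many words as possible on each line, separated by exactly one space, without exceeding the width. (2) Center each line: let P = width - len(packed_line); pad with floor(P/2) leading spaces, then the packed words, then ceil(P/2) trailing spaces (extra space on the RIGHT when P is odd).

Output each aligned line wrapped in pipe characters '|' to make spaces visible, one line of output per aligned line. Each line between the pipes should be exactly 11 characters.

Answer: | tomato I  |
|guitar snow|
| open bed  |
|year number|
|   word    |
|  mineral  |
| south are |

Derivation:
Line 1: ['tomato', 'I'] (min_width=8, slack=3)
Line 2: ['guitar', 'snow'] (min_width=11, slack=0)
Line 3: ['open', 'bed'] (min_width=8, slack=3)
Line 4: ['year', 'number'] (min_width=11, slack=0)
Line 5: ['word'] (min_width=4, slack=7)
Line 6: ['mineral'] (min_width=7, slack=4)
Line 7: ['south', 'are'] (min_width=9, slack=2)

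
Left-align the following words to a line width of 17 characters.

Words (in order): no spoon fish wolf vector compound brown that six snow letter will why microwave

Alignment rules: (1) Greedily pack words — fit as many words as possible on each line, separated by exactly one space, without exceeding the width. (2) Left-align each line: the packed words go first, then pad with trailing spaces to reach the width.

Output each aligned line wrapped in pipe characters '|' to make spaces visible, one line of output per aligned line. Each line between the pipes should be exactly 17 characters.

Answer: |no spoon fish    |
|wolf vector      |
|compound brown   |
|that six snow    |
|letter will why  |
|microwave        |

Derivation:
Line 1: ['no', 'spoon', 'fish'] (min_width=13, slack=4)
Line 2: ['wolf', 'vector'] (min_width=11, slack=6)
Line 3: ['compound', 'brown'] (min_width=14, slack=3)
Line 4: ['that', 'six', 'snow'] (min_width=13, slack=4)
Line 5: ['letter', 'will', 'why'] (min_width=15, slack=2)
Line 6: ['microwave'] (min_width=9, slack=8)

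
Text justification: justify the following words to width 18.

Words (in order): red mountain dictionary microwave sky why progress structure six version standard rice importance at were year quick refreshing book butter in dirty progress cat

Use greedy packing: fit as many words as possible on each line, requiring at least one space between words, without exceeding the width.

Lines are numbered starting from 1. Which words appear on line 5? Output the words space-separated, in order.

Line 1: ['red', 'mountain'] (min_width=12, slack=6)
Line 2: ['dictionary'] (min_width=10, slack=8)
Line 3: ['microwave', 'sky', 'why'] (min_width=17, slack=1)
Line 4: ['progress', 'structure'] (min_width=18, slack=0)
Line 5: ['six', 'version'] (min_width=11, slack=7)
Line 6: ['standard', 'rice'] (min_width=13, slack=5)
Line 7: ['importance', 'at', 'were'] (min_width=18, slack=0)
Line 8: ['year', 'quick'] (min_width=10, slack=8)
Line 9: ['refreshing', 'book'] (min_width=15, slack=3)
Line 10: ['butter', 'in', 'dirty'] (min_width=15, slack=3)
Line 11: ['progress', 'cat'] (min_width=12, slack=6)

Answer: six version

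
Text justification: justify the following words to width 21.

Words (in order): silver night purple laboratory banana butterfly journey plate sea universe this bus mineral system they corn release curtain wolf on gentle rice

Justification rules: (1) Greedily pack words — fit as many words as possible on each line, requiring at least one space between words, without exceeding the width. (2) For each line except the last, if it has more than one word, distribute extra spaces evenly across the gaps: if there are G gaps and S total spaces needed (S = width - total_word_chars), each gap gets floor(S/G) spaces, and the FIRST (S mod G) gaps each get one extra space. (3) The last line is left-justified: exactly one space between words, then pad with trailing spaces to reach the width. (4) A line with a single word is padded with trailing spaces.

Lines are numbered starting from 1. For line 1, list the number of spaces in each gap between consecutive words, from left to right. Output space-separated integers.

Answer: 2 2

Derivation:
Line 1: ['silver', 'night', 'purple'] (min_width=19, slack=2)
Line 2: ['laboratory', 'banana'] (min_width=17, slack=4)
Line 3: ['butterfly', 'journey'] (min_width=17, slack=4)
Line 4: ['plate', 'sea', 'universe'] (min_width=18, slack=3)
Line 5: ['this', 'bus', 'mineral'] (min_width=16, slack=5)
Line 6: ['system', 'they', 'corn'] (min_width=16, slack=5)
Line 7: ['release', 'curtain', 'wolf'] (min_width=20, slack=1)
Line 8: ['on', 'gentle', 'rice'] (min_width=14, slack=7)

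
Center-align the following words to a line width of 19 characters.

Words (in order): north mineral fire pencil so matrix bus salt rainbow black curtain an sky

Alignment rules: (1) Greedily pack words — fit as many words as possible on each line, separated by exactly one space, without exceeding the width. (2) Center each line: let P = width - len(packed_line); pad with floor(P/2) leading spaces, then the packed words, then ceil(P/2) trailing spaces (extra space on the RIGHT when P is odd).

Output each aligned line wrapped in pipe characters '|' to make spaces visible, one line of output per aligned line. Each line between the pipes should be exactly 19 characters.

Answer: |north mineral fire |
| pencil so matrix  |
| bus salt rainbow  |
| black curtain an  |
|        sky        |

Derivation:
Line 1: ['north', 'mineral', 'fire'] (min_width=18, slack=1)
Line 2: ['pencil', 'so', 'matrix'] (min_width=16, slack=3)
Line 3: ['bus', 'salt', 'rainbow'] (min_width=16, slack=3)
Line 4: ['black', 'curtain', 'an'] (min_width=16, slack=3)
Line 5: ['sky'] (min_width=3, slack=16)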